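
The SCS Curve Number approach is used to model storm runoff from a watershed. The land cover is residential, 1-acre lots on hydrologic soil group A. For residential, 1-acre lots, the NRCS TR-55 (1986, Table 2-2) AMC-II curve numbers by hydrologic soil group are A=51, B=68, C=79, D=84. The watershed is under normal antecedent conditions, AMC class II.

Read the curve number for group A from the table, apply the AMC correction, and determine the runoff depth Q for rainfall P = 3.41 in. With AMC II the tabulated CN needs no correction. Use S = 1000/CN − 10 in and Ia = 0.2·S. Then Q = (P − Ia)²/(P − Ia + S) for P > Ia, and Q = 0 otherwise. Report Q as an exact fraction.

Q = 57623281/288614100 in ≈ 0.200 in

NRCS table: residential, 1-acre lots, soil group A → CN(II) = 51
Average conditions: CN = 51 (no AMC adjustment).
Max retention: S = 1000/51 − 10 = 490/51 in (≈ 9.608 in)
Ia = 0.2S: 0.2·9.608 = 1.922 in (exactly 98/51)
Since P=3.410 > Ia=1.922: effective rainfall P−Ia = 7591/5100 in
Q = (7591/5100)²/((7591/5100) + 490/51) = (57623281/26010000)/(56591/5100) = 57623281/288614100 in ≈ 0.200 in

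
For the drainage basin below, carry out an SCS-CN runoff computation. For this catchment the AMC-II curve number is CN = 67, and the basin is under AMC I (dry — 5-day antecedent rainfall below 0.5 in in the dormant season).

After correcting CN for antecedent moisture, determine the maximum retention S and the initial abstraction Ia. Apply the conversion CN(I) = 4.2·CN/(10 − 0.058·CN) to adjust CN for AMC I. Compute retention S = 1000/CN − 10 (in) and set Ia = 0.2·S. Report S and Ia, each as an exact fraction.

CN(I) from CN(II)=67: (4.2·67)/(10 − 0.058·67) = 46900/1019 ≈ 46.026
Retention S: 1000/CN − 10 with CN=46.026 → S = 5500/469 ≈ 11.727 in
Initial abstraction Ia = S/5 = (5500/469)/5 = 1100/469 ≈ 2.345 in

S = 5500/469 in ≈ 11.727 in; Ia = 1100/469 in ≈ 2.345 in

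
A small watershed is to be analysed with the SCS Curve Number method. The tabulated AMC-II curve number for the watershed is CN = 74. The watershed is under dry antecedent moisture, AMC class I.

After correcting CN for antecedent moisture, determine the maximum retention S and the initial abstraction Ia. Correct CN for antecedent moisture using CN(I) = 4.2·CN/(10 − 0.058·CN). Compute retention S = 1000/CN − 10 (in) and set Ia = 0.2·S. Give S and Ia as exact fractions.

CN(I) from CN(II)=74: (4.2·74)/(10 − 0.058·74) = 77700/1427 ≈ 54.450
Max retention: S = 1000/(77700/1427) − 10 = 6500/777 in (≈ 8.366 in)
Ia = 0.2·(6500/777) = 1300/777 in ≈ 1.673 in

S = 6500/777 in ≈ 8.366 in; Ia = 1300/777 in ≈ 1.673 in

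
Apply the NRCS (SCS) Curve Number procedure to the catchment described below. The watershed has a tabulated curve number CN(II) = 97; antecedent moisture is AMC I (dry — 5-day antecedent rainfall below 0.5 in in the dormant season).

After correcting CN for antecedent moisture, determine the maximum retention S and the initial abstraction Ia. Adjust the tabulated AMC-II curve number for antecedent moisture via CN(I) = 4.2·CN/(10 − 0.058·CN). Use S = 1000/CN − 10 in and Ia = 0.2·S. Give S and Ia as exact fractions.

S = 500/679 in ≈ 0.736 in; Ia = 100/679 in ≈ 0.147 in

Adjust CN=97 to AMC I: 4.2·97/(10 − 0.058·97) → (2037/5) ÷ (2187/500) = 67900/729 ≈ 93.141
Retention S: 1000/CN − 10 with CN=93.141 → S = 500/679 ≈ 0.736 in
Ia = 0.2S: 0.2·0.736 = 0.147 in (exactly 100/679)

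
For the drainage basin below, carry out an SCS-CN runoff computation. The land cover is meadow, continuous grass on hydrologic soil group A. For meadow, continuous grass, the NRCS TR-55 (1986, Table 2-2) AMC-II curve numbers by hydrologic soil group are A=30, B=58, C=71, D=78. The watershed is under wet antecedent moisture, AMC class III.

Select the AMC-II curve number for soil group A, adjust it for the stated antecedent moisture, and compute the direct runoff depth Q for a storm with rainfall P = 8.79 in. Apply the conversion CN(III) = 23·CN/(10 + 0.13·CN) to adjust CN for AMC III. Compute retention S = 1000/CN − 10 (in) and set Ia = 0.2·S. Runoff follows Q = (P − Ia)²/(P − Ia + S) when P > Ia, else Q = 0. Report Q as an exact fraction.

NRCS table: meadow, continuous grass, soil group A → CN(II) = 30
CN(III) from CN(II)=30: (23·30)/(10 + 0.13·30) = 6900/139 ≈ 49.640
Retention S: 1000/CN − 10 with CN=49.640 → S = 700/69 ≈ 10.145 in
Initial abstraction Ia = S/5 = (700/69)/5 = 140/69 ≈ 2.029 in
Excess rainfall: 8.790 − 2.029 = 6.761 in; P > Ia so Q > 0
Runoff Q = (P−Ia)²/(P−Ia+S) = (6.761)²/(6.761+10.145) = 2176315801/804891900 ≈ 2.704 in

Q = 2176315801/804891900 in ≈ 2.704 in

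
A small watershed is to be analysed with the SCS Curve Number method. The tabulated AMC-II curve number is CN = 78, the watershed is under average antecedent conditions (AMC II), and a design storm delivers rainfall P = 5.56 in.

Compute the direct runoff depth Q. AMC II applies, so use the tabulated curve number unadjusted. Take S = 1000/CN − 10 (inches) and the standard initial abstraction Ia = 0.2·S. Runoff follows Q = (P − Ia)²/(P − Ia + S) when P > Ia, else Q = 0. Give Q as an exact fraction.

CN(II) = 78; AMC II needs no correction.
S = 1000/78 − 10 = 110/39 in ≈ 2.821 in
Ia = 0.2S: 0.2·2.821 = 0.564 in (exactly 22/39)
Excess rainfall: 5.560 − 0.564 = 4.996 in; P > Ia so Q > 0
Q = (4871/975)²/((4871/975) + 110/39) = (23726641/950625)/(7621/975) = 23726641/7430475 in ≈ 3.193 in

Q = 23726641/7430475 in ≈ 3.193 in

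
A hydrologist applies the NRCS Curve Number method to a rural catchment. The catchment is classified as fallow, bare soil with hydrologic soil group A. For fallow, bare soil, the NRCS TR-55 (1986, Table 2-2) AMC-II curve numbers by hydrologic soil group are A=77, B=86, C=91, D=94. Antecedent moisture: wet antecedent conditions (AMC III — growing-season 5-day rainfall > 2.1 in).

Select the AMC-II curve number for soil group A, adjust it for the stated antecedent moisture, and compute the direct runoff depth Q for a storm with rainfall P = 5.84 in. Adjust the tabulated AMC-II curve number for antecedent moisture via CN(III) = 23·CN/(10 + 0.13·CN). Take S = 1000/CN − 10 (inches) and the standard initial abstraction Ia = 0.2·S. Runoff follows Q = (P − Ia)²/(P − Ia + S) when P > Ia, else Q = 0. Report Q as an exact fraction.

NRCS table: fallow, bare soil, soil group A → CN(II) = 77
Adjust CN=77 to AMC III: 23·77/(10 + 0.13·77) → 1771 ÷ (2001/100) = 7700/87 ≈ 88.506
S = 1000/(7700/87) − 10 = 100/77 in ≈ 1.299 in
Ia = 0.2·(100/77) = 20/77 in ≈ 0.260 in
Since P=5.840 > Ia=0.260: effective rainfall P−Ia = 10742/1925 in
Q: (10742/1925)² ÷ (13242/1925) = 57695282/12745425 in (≈ 4.527 in)

Q = 57695282/12745425 in ≈ 4.527 in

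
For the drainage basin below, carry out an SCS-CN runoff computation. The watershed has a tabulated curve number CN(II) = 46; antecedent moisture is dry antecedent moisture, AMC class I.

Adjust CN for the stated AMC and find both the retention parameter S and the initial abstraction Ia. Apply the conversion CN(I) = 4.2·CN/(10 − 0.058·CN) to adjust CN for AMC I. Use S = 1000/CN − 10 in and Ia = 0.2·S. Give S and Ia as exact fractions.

CN(I) from CN(II)=46: (4.2·46)/(10 − 0.058·46) = 16100/611 ≈ 26.350
S = 1000/(16100/611) − 10 = 4500/161 in ≈ 27.950 in
Ia = 0.2·(4500/161) = 900/161 in ≈ 5.590 in

S = 4500/161 in ≈ 27.950 in; Ia = 900/161 in ≈ 5.590 in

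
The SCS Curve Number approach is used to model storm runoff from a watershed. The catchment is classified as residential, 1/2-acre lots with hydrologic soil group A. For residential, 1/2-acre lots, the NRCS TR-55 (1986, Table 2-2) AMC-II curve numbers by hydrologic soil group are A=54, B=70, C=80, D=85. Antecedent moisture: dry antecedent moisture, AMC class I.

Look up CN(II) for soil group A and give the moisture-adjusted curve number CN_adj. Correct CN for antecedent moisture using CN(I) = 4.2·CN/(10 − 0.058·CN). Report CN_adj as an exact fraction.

NRCS table: residential, 1/2-acre lots, soil group A → CN(II) = 54
Dry (AMC I): CN(I) = 4.2·54/(10 − 0.058·54) = (1134/5)/(1717/250) = 56700/1717 ≈ 33.023

CN_adj = 56700/1717 ≈ 33.023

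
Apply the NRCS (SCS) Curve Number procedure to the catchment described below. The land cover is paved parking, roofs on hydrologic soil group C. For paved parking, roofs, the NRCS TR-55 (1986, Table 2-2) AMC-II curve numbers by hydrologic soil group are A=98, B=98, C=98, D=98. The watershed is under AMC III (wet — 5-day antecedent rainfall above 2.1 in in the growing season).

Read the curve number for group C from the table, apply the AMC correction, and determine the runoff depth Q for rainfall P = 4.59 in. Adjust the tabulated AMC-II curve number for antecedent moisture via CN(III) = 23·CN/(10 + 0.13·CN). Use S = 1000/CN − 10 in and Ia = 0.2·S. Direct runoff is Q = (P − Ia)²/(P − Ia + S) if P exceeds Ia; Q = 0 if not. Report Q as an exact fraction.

Q = 265526875849/59200521100 in ≈ 4.485 in

NRCS table: paved parking, roofs, soil group C → CN(II) = 98
Wet (AMC III): CN(III) = 23·98/(10 + 0.13·98) = 2254/(1137/50) = 112700/1137 ≈ 99.120
Retention S: 1000/CN − 10 with CN=99.120 → S = 100/1127 ≈ 0.089 in
Ia = 0.2·(100/1127) = 20/1127 in ≈ 0.018 in
P − Ia = 4.590 − 0.018 = 515293/112700 ≈ 4.572 in (> 0, runoff occurs)
Q: (515293/112700)² ÷ (525293/112700) = 265526875849/59200521100 in (≈ 4.485 in)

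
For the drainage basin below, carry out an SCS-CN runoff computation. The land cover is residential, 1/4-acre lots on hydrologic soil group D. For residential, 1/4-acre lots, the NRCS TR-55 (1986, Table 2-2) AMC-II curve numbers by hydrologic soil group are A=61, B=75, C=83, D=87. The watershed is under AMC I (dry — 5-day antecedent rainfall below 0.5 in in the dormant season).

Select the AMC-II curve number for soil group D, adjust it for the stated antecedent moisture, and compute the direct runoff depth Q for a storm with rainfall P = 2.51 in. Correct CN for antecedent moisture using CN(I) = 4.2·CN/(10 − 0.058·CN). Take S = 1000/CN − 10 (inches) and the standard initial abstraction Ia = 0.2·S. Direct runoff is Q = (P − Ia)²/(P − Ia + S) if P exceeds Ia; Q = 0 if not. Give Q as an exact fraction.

NRCS table: residential, 1/4-acre lots, soil group D → CN(II) = 87
Dry (AMC I): CN(I) = 4.2·87/(10 − 0.058·87) = (1827/5)/(2477/500) = 182700/2477 ≈ 73.759
S = 1000/(182700/2477) − 10 = 6500/1827 in ≈ 3.558 in
Ia = 0.2S: 0.2·3.558 = 0.712 in (exactly 1300/1827)
Excess rainfall: 2.510 − 0.712 = 1.798 in; P > Ia so Q > 0
Q = (328577/182700)²/((328577/182700) + 6500/1827) = (107962844929/33379290000)/(978577/182700) = 107962844929/178786017900 in ≈ 0.604 in

Q = 107962844929/178786017900 in ≈ 0.604 in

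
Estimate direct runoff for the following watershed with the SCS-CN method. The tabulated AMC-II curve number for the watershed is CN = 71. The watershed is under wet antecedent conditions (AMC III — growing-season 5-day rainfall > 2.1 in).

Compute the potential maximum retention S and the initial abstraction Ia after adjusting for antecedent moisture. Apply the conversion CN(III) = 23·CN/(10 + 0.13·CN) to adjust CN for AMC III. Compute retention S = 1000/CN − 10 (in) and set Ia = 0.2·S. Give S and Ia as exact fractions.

S = 2900/1633 in ≈ 1.776 in; Ia = 580/1633 in ≈ 0.355 in

Wet (AMC III): CN(III) = 23·71/(10 + 0.13·71) = 1633/(1923/100) = 163300/1923 ≈ 84.919
S = 1000/(163300/1923) − 10 = 2900/1633 in ≈ 1.776 in
Initial abstraction Ia = S/5 = (2900/1633)/5 = 580/1633 ≈ 0.355 in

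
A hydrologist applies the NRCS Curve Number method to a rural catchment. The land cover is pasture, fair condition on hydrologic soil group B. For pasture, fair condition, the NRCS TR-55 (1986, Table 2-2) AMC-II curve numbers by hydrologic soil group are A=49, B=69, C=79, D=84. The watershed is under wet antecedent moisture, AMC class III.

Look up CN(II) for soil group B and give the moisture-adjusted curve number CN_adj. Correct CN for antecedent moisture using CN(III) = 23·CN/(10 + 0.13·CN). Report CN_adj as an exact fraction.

CN_adj = 158700/1897 ≈ 83.658

NRCS table: pasture, fair condition, soil group B → CN(II) = 69
Wet (AMC III): CN(III) = 23·69/(10 + 0.13·69) = 1587/(1897/100) = 158700/1897 ≈ 83.658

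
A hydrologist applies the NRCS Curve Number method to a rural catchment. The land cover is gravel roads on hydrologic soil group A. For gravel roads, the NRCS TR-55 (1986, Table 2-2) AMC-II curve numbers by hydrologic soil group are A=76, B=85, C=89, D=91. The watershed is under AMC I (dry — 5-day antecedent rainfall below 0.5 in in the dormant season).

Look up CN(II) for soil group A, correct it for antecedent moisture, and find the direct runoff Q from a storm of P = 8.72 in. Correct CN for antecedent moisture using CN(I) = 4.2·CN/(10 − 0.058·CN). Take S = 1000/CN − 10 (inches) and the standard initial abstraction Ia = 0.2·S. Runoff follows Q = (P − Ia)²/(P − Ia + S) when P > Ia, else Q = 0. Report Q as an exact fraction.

Q = 287856018/81452525 in ≈ 3.534 in

NRCS table: gravel roads, soil group A → CN(II) = 76
Dry (AMC I): CN(I) = 4.2·76/(10 − 0.058·76) = (1596/5)/(699/125) = 13300/233 ≈ 57.082
Retention S: 1000/CN − 10 with CN=57.082 → S = 1000/133 ≈ 7.519 in
Initial abstraction Ia = S/5 = (1000/133)/5 = 200/133 ≈ 1.504 in
Since P=8.720 > Ia=1.504: effective rainfall P−Ia = 23994/3325 in
Q: (23994/3325)² ÷ (48994/3325) = 287856018/81452525 in (≈ 3.534 in)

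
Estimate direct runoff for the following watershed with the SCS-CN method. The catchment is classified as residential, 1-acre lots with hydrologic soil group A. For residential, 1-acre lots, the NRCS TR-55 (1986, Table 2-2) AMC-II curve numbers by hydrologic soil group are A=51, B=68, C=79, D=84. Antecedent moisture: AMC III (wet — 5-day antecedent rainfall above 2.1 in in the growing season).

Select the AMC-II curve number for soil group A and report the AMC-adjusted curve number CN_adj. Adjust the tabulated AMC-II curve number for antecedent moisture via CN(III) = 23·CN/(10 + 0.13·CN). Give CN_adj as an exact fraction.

CN_adj = 117300/1663 ≈ 70.535

NRCS table: residential, 1-acre lots, soil group A → CN(II) = 51
Wet (AMC III): CN(III) = 23·51/(10 + 0.13·51) = 1173/(1663/100) = 117300/1663 ≈ 70.535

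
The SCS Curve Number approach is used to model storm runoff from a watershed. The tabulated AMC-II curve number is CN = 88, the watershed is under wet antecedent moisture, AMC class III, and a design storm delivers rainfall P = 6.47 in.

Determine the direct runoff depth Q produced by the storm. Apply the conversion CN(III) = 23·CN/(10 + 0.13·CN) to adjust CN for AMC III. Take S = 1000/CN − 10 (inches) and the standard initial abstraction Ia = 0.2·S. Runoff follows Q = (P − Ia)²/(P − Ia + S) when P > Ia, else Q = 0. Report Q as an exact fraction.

Wet (AMC III): CN(III) = 23·88/(10 + 0.13·88) = 2024/(536/25) = 6325/67 ≈ 94.403
Max retention: S = 1000/(6325/67) − 10 = 150/253 in (≈ 0.593 in)
Initial abstraction Ia = S/5 = (150/253)/5 = 30/253 ≈ 0.119 in
P − Ia = 6.470 − 0.119 = 160691/25300 ≈ 6.351 in (> 0, runoff occurs)
Q = (160691/25300)²/((160691/25300) + 150/253) = (25821597481/640090000)/(175691/25300) = 25821597481/4444982300 in ≈ 5.809 in

Q = 25821597481/4444982300 in ≈ 5.809 in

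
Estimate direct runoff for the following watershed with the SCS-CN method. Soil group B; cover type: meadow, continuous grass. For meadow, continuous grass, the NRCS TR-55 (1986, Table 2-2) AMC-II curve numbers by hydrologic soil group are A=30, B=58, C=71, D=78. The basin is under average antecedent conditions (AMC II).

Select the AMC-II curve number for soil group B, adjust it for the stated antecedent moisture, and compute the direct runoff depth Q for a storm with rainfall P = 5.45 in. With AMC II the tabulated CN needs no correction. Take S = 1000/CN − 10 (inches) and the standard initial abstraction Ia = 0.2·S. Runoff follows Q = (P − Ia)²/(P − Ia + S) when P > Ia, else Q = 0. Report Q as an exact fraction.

Q = 5387041/3782180 in ≈ 1.424 in

NRCS table: meadow, continuous grass, soil group B → CN(II) = 58
Average conditions: CN = 58 (no AMC adjustment).
S = 1000/58 − 10 = 210/29 in ≈ 7.241 in
Ia = 0.2S: 0.2·7.241 = 1.448 in (exactly 42/29)
Since P=5.450 > Ia=1.448: effective rainfall P−Ia = 2321/580 in
Q = (2321/580)²/((2321/580) + 210/29) = (5387041/336400)/(6521/580) = 5387041/3782180 in ≈ 1.424 in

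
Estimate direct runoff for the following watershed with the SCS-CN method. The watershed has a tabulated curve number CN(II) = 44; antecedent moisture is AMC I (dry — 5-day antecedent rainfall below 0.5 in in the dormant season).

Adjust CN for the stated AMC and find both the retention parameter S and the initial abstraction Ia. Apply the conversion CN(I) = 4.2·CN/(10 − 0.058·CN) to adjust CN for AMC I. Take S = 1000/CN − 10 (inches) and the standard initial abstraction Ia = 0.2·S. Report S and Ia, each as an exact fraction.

Dry (AMC I): CN(I) = 4.2·44/(10 − 0.058·44) = (924/5)/(931/125) = 3300/133 ≈ 24.812
Retention S: 1000/CN − 10 with CN=24.812 → S = 1000/33 ≈ 30.303 in
Ia = 0.2S: 0.2·30.303 = 6.061 in (exactly 200/33)

S = 1000/33 in ≈ 30.303 in; Ia = 200/33 in ≈ 6.061 in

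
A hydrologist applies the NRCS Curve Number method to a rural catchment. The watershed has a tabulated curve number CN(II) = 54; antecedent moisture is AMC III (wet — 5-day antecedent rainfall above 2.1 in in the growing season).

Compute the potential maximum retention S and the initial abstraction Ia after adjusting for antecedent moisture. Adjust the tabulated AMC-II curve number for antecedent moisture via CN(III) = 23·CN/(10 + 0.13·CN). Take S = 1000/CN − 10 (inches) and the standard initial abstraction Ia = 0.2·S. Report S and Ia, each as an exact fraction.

Wet (AMC III): CN(III) = 23·54/(10 + 0.13·54) = 1242/(851/50) = 2700/37 ≈ 72.973
S = 1000/(2700/37) − 10 = 100/27 in ≈ 3.704 in
Ia = 0.2·(100/27) = 20/27 in ≈ 0.741 in

S = 100/27 in ≈ 3.704 in; Ia = 20/27 in ≈ 0.741 in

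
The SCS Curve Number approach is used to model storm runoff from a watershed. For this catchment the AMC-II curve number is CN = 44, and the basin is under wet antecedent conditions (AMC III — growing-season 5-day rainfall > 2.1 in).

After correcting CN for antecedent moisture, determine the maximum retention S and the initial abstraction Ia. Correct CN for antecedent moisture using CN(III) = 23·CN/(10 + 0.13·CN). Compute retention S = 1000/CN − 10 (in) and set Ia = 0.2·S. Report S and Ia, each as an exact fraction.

Adjust CN=44 to AMC III: 23·44/(10 + 0.13·44) → 1012 ÷ (393/25) = 25300/393 ≈ 64.377
Retention S: 1000/CN − 10 with CN=64.377 → S = 1400/253 ≈ 5.534 in
Ia = 0.2S: 0.2·5.534 = 1.107 in (exactly 280/253)

S = 1400/253 in ≈ 5.534 in; Ia = 280/253 in ≈ 1.107 in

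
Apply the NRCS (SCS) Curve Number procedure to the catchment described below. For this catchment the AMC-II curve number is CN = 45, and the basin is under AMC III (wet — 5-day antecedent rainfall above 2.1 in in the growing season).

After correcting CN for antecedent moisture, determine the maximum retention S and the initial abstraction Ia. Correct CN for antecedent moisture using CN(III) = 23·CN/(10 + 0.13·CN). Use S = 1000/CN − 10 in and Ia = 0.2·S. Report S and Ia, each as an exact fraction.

S = 1100/207 in ≈ 5.314 in; Ia = 220/207 in ≈ 1.063 in

Wet (AMC III): CN(III) = 23·45/(10 + 0.13·45) = 1035/(317/20) = 20700/317 ≈ 65.300
S = 1000/(20700/317) − 10 = 1100/207 in ≈ 5.314 in
Ia = 0.2S: 0.2·5.314 = 1.063 in (exactly 220/207)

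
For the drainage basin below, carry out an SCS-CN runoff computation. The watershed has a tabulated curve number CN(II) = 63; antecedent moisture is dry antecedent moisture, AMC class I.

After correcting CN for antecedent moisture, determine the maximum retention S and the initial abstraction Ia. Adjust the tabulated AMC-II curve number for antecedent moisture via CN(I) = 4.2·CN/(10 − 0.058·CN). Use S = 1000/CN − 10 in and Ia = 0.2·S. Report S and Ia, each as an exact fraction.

S = 18500/1323 in ≈ 13.983 in; Ia = 3700/1323 in ≈ 2.797 in

CN(I) from CN(II)=63: (4.2·63)/(10 − 0.058·63) = 132300/3173 ≈ 41.696
Max retention: S = 1000/(132300/3173) − 10 = 18500/1323 in (≈ 13.983 in)
Ia = 0.2·(18500/1323) = 3700/1323 in ≈ 2.797 in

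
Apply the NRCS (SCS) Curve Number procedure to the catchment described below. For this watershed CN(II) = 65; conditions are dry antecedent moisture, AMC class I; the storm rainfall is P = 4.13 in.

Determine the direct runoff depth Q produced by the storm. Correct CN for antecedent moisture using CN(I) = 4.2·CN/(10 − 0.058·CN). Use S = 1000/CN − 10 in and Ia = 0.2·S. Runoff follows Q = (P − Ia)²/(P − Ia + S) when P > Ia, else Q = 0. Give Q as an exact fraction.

Adjust CN=65 to AMC I: 4.2·65/(10 − 0.058·65) → 273 ÷ (623/100) = 3900/89 ≈ 43.820
S = 1000/(3900/89) − 10 = 500/39 in ≈ 12.821 in
Ia = 0.2·(500/39) = 100/39 in ≈ 2.564 in
Since P=4.130 > Ia=2.564: effective rainfall P−Ia = 6107/3900 in
Q: (6107/3900)² ÷ (56107/3900) = 37295449/218817300 in (≈ 0.170 in)

Q = 37295449/218817300 in ≈ 0.170 in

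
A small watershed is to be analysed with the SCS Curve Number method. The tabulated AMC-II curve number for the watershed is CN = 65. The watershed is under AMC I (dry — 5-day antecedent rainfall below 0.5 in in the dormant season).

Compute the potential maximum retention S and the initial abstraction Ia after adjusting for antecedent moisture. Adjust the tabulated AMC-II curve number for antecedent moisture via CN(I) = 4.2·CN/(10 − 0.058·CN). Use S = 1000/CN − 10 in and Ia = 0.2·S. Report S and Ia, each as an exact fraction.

S = 500/39 in ≈ 12.821 in; Ia = 100/39 in ≈ 2.564 in

Adjust CN=65 to AMC I: 4.2·65/(10 − 0.058·65) → 273 ÷ (623/100) = 3900/89 ≈ 43.820
Max retention: S = 1000/(3900/89) − 10 = 500/39 in (≈ 12.821 in)
Ia = 0.2S: 0.2·12.821 = 2.564 in (exactly 100/39)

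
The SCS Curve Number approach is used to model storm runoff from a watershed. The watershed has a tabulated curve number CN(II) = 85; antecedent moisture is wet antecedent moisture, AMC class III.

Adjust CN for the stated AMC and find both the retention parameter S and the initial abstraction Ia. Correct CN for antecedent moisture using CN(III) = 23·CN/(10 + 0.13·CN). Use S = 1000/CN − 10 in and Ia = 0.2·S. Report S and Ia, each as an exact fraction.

S = 300/391 in ≈ 0.767 in; Ia = 60/391 in ≈ 0.153 in

Adjust CN=85 to AMC III: 23·85/(10 + 0.13·85) → 1955 ÷ (421/20) = 39100/421 ≈ 92.874
Max retention: S = 1000/(39100/421) − 10 = 300/391 in (≈ 0.767 in)
Initial abstraction Ia = S/5 = (300/391)/5 = 60/391 ≈ 0.153 in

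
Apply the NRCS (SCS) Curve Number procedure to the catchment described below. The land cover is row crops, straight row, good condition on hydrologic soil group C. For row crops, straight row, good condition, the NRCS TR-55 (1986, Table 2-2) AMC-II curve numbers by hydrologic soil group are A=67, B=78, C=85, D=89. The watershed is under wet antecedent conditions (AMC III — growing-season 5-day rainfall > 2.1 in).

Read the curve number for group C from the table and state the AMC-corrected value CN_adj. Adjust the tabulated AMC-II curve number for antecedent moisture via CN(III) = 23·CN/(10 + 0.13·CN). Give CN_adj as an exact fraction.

CN_adj = 39100/421 ≈ 92.874

NRCS table: row crops, straight row, good condition, soil group C → CN(II) = 85
Wet (AMC III): CN(III) = 23·85/(10 + 0.13·85) = 1955/(421/20) = 39100/421 ≈ 92.874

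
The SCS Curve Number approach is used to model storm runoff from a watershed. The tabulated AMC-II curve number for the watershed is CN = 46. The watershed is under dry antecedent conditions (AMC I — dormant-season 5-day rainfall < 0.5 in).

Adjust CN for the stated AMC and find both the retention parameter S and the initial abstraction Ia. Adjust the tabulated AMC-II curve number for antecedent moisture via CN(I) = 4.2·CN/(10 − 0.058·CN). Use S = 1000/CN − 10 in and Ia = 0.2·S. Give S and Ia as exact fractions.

Dry (AMC I): CN(I) = 4.2·46/(10 − 0.058·46) = (966/5)/(1833/250) = 16100/611 ≈ 26.350
Max retention: S = 1000/(16100/611) − 10 = 4500/161 in (≈ 27.950 in)
Ia = 0.2S: 0.2·27.950 = 5.590 in (exactly 900/161)

S = 4500/161 in ≈ 27.950 in; Ia = 900/161 in ≈ 5.590 in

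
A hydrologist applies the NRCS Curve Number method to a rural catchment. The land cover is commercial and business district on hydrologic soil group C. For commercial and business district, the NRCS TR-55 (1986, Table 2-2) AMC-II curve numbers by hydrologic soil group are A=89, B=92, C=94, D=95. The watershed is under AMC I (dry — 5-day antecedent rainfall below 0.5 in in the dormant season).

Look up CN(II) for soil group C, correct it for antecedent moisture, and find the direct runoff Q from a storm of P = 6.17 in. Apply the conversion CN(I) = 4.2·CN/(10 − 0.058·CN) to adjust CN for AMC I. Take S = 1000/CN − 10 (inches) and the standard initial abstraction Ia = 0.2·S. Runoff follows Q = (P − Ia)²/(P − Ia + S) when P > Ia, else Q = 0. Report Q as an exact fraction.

NRCS table: commercial and business district, soil group C → CN(II) = 94
CN(I) from CN(II)=94: (4.2·94)/(10 − 0.058·94) = 32900/379 ≈ 86.807
Retention S: 1000/CN − 10 with CN=86.807 → S = 500/329 ≈ 1.520 in
Ia = 0.2·(500/329) = 100/329 in ≈ 0.304 in
Excess rainfall: 6.170 − 0.304 = 5.866 in; P > Ia so Q > 0
Q: (192993/32900)² ÷ (242993/32900) = 37246298049/7994469700 in (≈ 4.659 in)

Q = 37246298049/7994469700 in ≈ 4.659 in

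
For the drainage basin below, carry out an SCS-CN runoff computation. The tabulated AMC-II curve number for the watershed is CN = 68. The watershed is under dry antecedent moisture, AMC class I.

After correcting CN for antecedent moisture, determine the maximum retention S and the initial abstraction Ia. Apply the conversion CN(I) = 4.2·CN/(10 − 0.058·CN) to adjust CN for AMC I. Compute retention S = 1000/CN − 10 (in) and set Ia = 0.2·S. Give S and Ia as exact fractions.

CN(I) from CN(II)=68: (4.2·68)/(10 − 0.058·68) = 35700/757 ≈ 47.160
S = 1000/(35700/757) − 10 = 4000/357 in ≈ 11.204 in
Initial abstraction Ia = S/5 = (4000/357)/5 = 800/357 ≈ 2.241 in

S = 4000/357 in ≈ 11.204 in; Ia = 800/357 in ≈ 2.241 in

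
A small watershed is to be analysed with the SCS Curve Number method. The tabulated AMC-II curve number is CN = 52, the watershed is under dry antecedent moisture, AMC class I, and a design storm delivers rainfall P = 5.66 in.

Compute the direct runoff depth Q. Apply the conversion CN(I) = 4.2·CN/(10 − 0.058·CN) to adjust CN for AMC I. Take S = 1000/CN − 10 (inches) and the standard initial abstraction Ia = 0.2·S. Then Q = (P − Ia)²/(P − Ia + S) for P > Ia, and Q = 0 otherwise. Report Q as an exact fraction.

Dry (AMC I): CN(I) = 4.2·52/(10 − 0.058·52) = (1092/5)/(873/125) = 9100/291 ≈ 31.271
Max retention: S = 1000/(9100/291) − 10 = 2000/91 in (≈ 21.978 in)
Ia = 0.2S: 0.2·21.978 = 4.396 in (exactly 400/91)
Excess rainfall: 5.660 − 4.396 = 1.264 in; P > Ia so Q > 0
Q = (5753/4550)²/((5753/4550) + 2000/91) = (33097009/20702500)/(105753/4550) = 33097009/481176150 in ≈ 0.069 in

Q = 33097009/481176150 in ≈ 0.069 in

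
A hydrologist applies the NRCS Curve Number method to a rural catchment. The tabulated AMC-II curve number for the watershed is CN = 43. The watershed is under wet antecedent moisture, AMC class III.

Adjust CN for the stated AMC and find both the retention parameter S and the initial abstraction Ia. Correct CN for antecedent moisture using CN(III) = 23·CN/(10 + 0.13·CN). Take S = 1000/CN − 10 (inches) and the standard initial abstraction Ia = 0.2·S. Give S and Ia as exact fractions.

S = 5700/989 in ≈ 5.763 in; Ia = 1140/989 in ≈ 1.153 in

Wet (AMC III): CN(III) = 23·43/(10 + 0.13·43) = 989/(1559/100) = 98900/1559 ≈ 63.438
Max retention: S = 1000/(98900/1559) − 10 = 5700/989 in (≈ 5.763 in)
Ia = 0.2S: 0.2·5.763 = 1.153 in (exactly 1140/989)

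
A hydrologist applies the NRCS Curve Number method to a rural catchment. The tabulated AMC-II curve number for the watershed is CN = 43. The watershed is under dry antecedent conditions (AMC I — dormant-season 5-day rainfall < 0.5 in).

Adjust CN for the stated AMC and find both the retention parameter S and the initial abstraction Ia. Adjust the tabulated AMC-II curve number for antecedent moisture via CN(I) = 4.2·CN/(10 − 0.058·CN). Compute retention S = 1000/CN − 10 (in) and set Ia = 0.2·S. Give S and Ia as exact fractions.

Dry (AMC I): CN(I) = 4.2·43/(10 − 0.058·43) = (903/5)/(3753/500) = 30100/1251 ≈ 24.061
Max retention: S = 1000/(30100/1251) − 10 = 9500/301 in (≈ 31.561 in)
Ia = 0.2·(9500/301) = 1900/301 in ≈ 6.312 in

S = 9500/301 in ≈ 31.561 in; Ia = 1900/301 in ≈ 6.312 in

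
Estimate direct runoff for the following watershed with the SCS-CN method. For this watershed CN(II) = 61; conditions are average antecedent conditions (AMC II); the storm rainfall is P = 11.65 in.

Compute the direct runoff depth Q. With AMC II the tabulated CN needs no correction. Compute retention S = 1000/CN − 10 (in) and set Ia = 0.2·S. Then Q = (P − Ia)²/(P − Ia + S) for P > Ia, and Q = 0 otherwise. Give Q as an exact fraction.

Average conditions: CN = 61 (no AMC adjustment).
S = 1000/61 − 10 = 390/61 in ≈ 6.393 in
Ia = 0.2·(390/61) = 78/61 in ≈ 1.279 in
Since P=11.650 > Ia=1.279: effective rainfall P−Ia = 12653/1220 in
Runoff Q = (P−Ia)²/(P−Ia+S) = (10.371)²/(10.371+6.393) = 160098409/24952660 ≈ 6.416 in

Q = 160098409/24952660 in ≈ 6.416 in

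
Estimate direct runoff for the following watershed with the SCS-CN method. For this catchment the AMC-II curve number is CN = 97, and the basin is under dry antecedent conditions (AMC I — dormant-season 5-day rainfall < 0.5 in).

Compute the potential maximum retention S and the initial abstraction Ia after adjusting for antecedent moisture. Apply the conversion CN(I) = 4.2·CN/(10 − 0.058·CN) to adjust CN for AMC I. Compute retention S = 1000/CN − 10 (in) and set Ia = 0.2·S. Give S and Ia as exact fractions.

Adjust CN=97 to AMC I: 4.2·97/(10 − 0.058·97) → (2037/5) ÷ (2187/500) = 67900/729 ≈ 93.141
Max retention: S = 1000/(67900/729) − 10 = 500/679 in (≈ 0.736 in)
Ia = 0.2·(500/679) = 100/679 in ≈ 0.147 in

S = 500/679 in ≈ 0.736 in; Ia = 100/679 in ≈ 0.147 in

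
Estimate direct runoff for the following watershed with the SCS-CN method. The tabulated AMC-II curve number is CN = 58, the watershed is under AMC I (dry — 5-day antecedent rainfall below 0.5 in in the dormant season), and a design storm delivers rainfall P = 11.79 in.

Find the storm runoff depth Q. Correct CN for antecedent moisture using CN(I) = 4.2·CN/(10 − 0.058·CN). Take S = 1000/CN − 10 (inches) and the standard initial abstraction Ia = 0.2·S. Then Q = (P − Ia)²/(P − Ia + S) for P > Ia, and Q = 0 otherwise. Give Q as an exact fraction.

Dry (AMC I): CN(I) = 4.2·58/(10 − 0.058·58) = (1218/5)/(1659/250) = 2900/79 ≈ 36.709
Max retention: S = 1000/(2900/79) − 10 = 500/29 in (≈ 17.241 in)
Ia = 0.2·(500/29) = 100/29 in ≈ 3.448 in
P − Ia = 11.790 − 3.448 = 24191/2900 ≈ 8.342 in (> 0, runoff occurs)
Runoff Q = (P−Ia)²/(P−Ia+S) = (8.342)²/(8.342+17.241) = 585204481/215153900 ≈ 2.720 in

Q = 585204481/215153900 in ≈ 2.720 in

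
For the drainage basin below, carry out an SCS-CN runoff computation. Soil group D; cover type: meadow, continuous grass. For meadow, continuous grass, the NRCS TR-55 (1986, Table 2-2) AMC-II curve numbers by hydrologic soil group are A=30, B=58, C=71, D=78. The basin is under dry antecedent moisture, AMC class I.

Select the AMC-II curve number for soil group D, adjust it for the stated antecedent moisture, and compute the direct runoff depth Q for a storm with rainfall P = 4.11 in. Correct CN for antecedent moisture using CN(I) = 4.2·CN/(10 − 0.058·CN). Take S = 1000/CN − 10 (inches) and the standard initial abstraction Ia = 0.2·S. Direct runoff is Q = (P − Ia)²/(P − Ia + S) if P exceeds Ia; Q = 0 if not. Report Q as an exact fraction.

Q = 51351638881/63604277100 in ≈ 0.807 in

NRCS table: meadow, continuous grass, soil group D → CN(II) = 78
Adjust CN=78 to AMC I: 4.2·78/(10 − 0.058·78) → (1638/5) ÷ (1369/250) = 81900/1369 ≈ 59.825
Retention S: 1000/CN − 10 with CN=59.825 → S = 5500/819 ≈ 6.716 in
Ia = 0.2·(5500/819) = 1100/819 in ≈ 1.343 in
Excess rainfall: 4.110 − 1.343 = 2.767 in; P > Ia so Q > 0
Runoff Q = (P−Ia)²/(P−Ia+S) = (2.767)²/(2.767+6.716) = 51351638881/63604277100 ≈ 0.807 in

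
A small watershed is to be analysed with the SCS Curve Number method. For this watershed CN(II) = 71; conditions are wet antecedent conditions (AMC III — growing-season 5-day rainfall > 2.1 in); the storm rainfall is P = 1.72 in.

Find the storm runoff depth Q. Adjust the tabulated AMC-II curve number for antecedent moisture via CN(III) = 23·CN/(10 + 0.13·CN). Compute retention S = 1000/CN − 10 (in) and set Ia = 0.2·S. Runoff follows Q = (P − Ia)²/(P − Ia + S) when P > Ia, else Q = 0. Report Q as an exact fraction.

CN(III) from CN(II)=71: (23·71)/(10 + 0.13·71) = 163300/1923 ≈ 84.919
Max retention: S = 1000/(163300/1923) − 10 = 2900/1633 in (≈ 1.776 in)
Ia = 0.2S: 0.2·1.776 = 0.355 in (exactly 580/1633)
P − Ia = 1.720 − 0.355 = 55719/40825 ≈ 1.365 in (> 0, runoff occurs)
Q: (55719/40825)² ÷ (128219/40825) = 3104606961/5234540675 in (≈ 0.593 in)

Q = 3104606961/5234540675 in ≈ 0.593 in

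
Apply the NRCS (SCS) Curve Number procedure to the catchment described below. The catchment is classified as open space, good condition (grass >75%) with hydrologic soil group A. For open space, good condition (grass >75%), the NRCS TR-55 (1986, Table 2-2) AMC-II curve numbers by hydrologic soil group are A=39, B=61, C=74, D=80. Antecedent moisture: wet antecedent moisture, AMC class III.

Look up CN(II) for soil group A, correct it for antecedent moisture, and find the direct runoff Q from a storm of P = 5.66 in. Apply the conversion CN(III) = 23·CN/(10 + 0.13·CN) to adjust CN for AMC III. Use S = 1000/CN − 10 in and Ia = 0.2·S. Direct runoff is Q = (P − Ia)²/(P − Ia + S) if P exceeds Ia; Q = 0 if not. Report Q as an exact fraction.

NRCS table: open space, good condition (grass >75%), soil group A → CN(II) = 39
Adjust CN=39 to AMC III: 23·39/(10 + 0.13·39) → 897 ÷ (1507/100) = 89700/1507 ≈ 59.522
S = 1000/(89700/1507) − 10 = 6100/897 in ≈ 6.800 in
Initial abstraction Ia = S/5 = (6100/897)/5 = 1220/897 ≈ 1.360 in
Since P=5.660 > Ia=1.360: effective rainfall P−Ia = 192851/44850 in
Q: (192851/44850)² ÷ (497851/44850) = 37191508201/22328617350 in (≈ 1.666 in)

Q = 37191508201/22328617350 in ≈ 1.666 in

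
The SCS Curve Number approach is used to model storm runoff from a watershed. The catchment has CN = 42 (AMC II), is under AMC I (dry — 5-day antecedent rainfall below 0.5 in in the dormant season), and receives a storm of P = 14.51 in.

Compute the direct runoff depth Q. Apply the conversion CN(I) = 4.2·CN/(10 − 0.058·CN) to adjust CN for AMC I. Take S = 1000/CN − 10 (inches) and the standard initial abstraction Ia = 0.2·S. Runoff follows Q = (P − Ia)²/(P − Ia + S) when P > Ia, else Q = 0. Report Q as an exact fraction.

Q = 122423711881/79375193100 in ≈ 1.542 in

Dry (AMC I): CN(I) = 4.2·42/(10 − 0.058·42) = (882/5)/(1891/250) = 44100/1891 ≈ 23.321
Max retention: S = 1000/(44100/1891) − 10 = 14500/441 in (≈ 32.880 in)
Ia = 0.2S: 0.2·32.880 = 6.576 in (exactly 2900/441)
Excess rainfall: 14.510 − 6.576 = 7.934 in; P > Ia so Q > 0
Q: (349891/44100)² ÷ (1799891/44100) = 122423711881/79375193100 in (≈ 1.542 in)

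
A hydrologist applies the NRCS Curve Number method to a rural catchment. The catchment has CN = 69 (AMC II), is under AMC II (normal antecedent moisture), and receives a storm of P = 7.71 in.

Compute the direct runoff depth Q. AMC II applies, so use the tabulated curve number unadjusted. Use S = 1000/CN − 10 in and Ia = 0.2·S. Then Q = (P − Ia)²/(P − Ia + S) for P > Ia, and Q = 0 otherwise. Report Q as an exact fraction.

CN(II) = 69; AMC II needs no correction.
S = 1000/69 − 10 = 310/69 in ≈ 4.493 in
Ia = 0.2S: 0.2·4.493 = 0.899 in (exactly 62/69)
Excess rainfall: 7.710 − 0.899 = 6.811 in; P > Ia so Q > 0
Runoff Q = (P−Ia)²/(P−Ia+S) = (6.811)²/(6.811+4.493) = 2208906001/538193100 ≈ 4.104 in

Q = 2208906001/538193100 in ≈ 4.104 in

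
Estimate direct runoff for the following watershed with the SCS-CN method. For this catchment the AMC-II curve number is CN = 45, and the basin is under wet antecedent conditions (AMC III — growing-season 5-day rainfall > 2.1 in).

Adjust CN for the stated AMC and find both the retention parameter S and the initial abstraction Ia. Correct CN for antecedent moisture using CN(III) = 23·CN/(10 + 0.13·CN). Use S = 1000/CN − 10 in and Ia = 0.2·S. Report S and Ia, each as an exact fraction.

Wet (AMC III): CN(III) = 23·45/(10 + 0.13·45) = 1035/(317/20) = 20700/317 ≈ 65.300
Max retention: S = 1000/(20700/317) − 10 = 1100/207 in (≈ 5.314 in)
Ia = 0.2S: 0.2·5.314 = 1.063 in (exactly 220/207)

S = 1100/207 in ≈ 5.314 in; Ia = 220/207 in ≈ 1.063 in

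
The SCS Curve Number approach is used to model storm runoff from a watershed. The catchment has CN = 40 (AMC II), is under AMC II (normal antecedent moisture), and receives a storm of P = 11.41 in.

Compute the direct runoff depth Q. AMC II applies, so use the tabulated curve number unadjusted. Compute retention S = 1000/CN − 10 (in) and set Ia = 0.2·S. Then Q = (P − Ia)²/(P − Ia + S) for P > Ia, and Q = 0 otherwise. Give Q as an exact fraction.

Q = 707281/234100 in ≈ 3.021 in

CN(II) = 40; AMC II needs no correction.
S = 1000/40 − 10 = 15 in ≈ 15.000 in
Ia = 0.2S: 0.2·15.000 = 3.000 in (exactly 3)
Excess rainfall: 11.410 − 3.000 = 8.410 in; P > Ia so Q > 0
Q: (841/100)² ÷ (2341/100) = 707281/234100 in (≈ 3.021 in)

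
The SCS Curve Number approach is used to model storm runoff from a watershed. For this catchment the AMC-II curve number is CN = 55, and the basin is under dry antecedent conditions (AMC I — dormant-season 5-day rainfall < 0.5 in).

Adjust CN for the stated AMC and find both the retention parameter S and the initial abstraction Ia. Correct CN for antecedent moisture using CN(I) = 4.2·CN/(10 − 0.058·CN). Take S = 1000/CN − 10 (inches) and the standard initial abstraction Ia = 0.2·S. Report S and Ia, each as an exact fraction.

Adjust CN=55 to AMC I: 4.2·55/(10 − 0.058·55) → 231 ÷ (681/100) = 7700/227 ≈ 33.921
S = 1000/(7700/227) − 10 = 1500/77 in ≈ 19.481 in
Ia = 0.2·(1500/77) = 300/77 in ≈ 3.896 in

S = 1500/77 in ≈ 19.481 in; Ia = 300/77 in ≈ 3.896 in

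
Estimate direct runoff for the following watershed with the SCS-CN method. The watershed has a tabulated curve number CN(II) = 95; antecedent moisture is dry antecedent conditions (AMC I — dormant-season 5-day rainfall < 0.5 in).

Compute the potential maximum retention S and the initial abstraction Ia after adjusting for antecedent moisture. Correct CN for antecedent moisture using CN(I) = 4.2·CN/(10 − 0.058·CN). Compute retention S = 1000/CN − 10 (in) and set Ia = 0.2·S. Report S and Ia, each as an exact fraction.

S = 500/399 in ≈ 1.253 in; Ia = 100/399 in ≈ 0.251 in

CN(I) from CN(II)=95: (4.2·95)/(10 − 0.058·95) = 39900/449 ≈ 88.864
Retention S: 1000/CN − 10 with CN=88.864 → S = 500/399 ≈ 1.253 in
Initial abstraction Ia = S/5 = (500/399)/5 = 100/399 ≈ 0.251 in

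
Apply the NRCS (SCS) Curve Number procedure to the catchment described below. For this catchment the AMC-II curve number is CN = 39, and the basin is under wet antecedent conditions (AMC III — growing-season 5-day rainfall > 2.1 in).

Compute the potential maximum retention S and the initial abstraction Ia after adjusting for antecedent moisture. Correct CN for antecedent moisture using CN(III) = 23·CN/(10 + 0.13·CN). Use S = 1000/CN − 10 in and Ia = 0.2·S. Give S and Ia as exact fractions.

S = 6100/897 in ≈ 6.800 in; Ia = 1220/897 in ≈ 1.360 in

Adjust CN=39 to AMC III: 23·39/(10 + 0.13·39) → 897 ÷ (1507/100) = 89700/1507 ≈ 59.522
S = 1000/(89700/1507) − 10 = 6100/897 in ≈ 6.800 in
Initial abstraction Ia = S/5 = (6100/897)/5 = 1220/897 ≈ 1.360 in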